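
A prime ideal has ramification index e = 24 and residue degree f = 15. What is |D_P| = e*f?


|D_P| = e * f
= 24 * 15
= 360

360


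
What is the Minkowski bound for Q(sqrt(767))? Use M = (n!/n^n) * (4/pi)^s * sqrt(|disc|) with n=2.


d = 767, d mod 4 = 3, so disc(K) = 4d = 3068; |disc(K)| = 3068
Real quadratic field, so n = 2, s = r2 = 0, r1 = 2
M = (n!/n^n) * (4/pi)^s * sqrt(|disc(K)|) = (2!/2^2) * (4/pi)^0 * sqrt(3068)
= 0.5 * 1.000000 * 55.389530
= 27.6948

27.6948


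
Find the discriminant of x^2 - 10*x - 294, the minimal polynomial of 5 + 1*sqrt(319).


The element 5 + 1*sqrt(319) has minimal polynomial:
x^2 - 10*x - 294
Discriminant = (-10)^2 - 4*(-294)
= 100 + 1176
= 1276

1276


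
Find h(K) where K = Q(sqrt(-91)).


K = Q(sqrt(-91)). d mod 4 = 1, so D = disc(K) = d = -91
h(K) equals the number of primitive reduced positive-definite forms (a, b, c) = a*x^2 + b*x*y + c*y^2 with b^2 - 4ac = D,
where reduced means |b| <= a <= c, with b >= 0 whenever |b| = a or a = c, and primitive means gcd(a, b, c) = 1.
Reduced forces 3a^2 <= |D| = 91, so 1 <= a <= 5; b must have the parity of D, and c = (b^2 - D)/(4a) must be an integer >= a.
Enumerate a = 1..5, b in [-a, a]:
  a=1: (1, 1, 23)  [1]
  a=2..4: none
  a=5: (5, 3, 5)  [1]
Total reduced forms: 1 + 1 = 2
h = 2

2


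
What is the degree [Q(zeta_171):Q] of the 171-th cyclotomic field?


The degree equals Euler's totient phi(171).
171 = 3^2 * 19
phi(171) = 108

108


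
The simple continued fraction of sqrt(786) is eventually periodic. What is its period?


Run the CF algorithm for sqrt(786).
a_0 = floor(sqrt(786)) = 28; set m_0=0, q_0=1.
Recurrence: m' = q*a - m,  q' = (d - m'^2)/q,  a' = floor((a_0 + m')/q').
  step 1: m=28, q=2, a=28
  step 2: m=28, q=1, a=56
a_2 = 2*a_0 = 56, so the period closes here.
sqrt(786) = [28; 28, 56]
Period length = 2

2


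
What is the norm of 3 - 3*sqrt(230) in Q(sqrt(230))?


N(a + b*sqrt(d)) = a^2 - d*b^2
= (3)^2 - (230)*(-3)^2
= 9 - 2070
= -2061

-2061


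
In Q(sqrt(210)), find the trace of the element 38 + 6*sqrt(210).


Tr(a + b*sqrt(d)) = (a + b*sqrt(d)) + (a - b*sqrt(d)) = 2a
= 2 * (38)
= 76

76


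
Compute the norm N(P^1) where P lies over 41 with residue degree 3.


N(P^a) = p^(a*f)
= 41^(1*3)
= 41^3
= 68921

68921


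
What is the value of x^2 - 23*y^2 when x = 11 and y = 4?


x^2 - d*y^2
= 11^2 - 23*4^2
= 121 - 368
= -247

-247


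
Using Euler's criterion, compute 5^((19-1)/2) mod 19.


p = 19 is prime and the exponent is (p-1)/2 = 9, so by Euler's criterion 5^9 = (5/19) = +1 or -1 mod 19.
Compute by square-and-multiply:
  9 = 8 + 1 (binary 1001)
  Repeated squaring mod 19: 5^1 = 5, 5^2 = 6, 5^4 = 17, 5^8 = 4
  5^9 = 5^8 * 5^1 = 4 * 5 mod 19
    4 * 5 = 20 = 1 mod 19
  5^9 = 1 mod 19
Result 1: 5 is a quadratic residue mod 19.
5^9 mod 19 = 1

1


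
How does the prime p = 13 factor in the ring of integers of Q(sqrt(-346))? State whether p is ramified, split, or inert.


K = Q(sqrt(-346)). Since d mod 4 = 2, disc(K) = -1384.
Check p | disc: -1384 mod 13 = 7.
p does not divide disc. Compute Legendre symbol (d/p):
5^((13-1)/2) mod 13 = -1
(d/p) = -1, so p is inert: (p) stays prime with e=1, f=2, g=1.
Therefore p is inert.

inert


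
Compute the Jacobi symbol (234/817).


Compute (234/817) via quadratic reciprocity:
  pull out 2: (2/817) = +1  (since 817 mod 8 = 1)
  reciprocity: (117/817) -> +(817/117)
  reduce: (115/117)
  reciprocity: (115/117) -> +(117/115)
  reduce: (2/115)
  pull out 2: (2/115) = -1  (since 115 mod 8 = 3)
  (1/115) = 1
Product of signs = -1

-1


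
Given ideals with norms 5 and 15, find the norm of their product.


N(IJ) = N(I) * N(J)
= 5 * 15
= 75

75


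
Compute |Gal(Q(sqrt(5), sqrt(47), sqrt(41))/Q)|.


The 3 square roots of distinct primes are multiplicatively independent over Q,
so [K:Q] = 2^3 and Gal(K/Q) is isomorphic to (Z/2Z)^3.
|Gal| = 2^3 = 8

8


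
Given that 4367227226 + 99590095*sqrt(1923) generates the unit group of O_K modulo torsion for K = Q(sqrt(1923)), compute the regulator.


epsilon = 4367227226 + 99590095*sqrt(1923)
= 8.7345e+09
R = ln(8.7345e+09)
= 22.8905

22.8905


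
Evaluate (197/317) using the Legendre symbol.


p = 317 is prime, so compute (197/317) with the reciprocity algorithm (Jacobi-symbol steps: pull out 2s via (2/n), flip via reciprocity, reduce):
  reciprocity: (197/317) -> +(317/197)
  reduce: (120/197)
  pull out 2: (2/197) = -1  (since 197 mod 8 = 5)
  pull out 2: (2/197) = -1  (since 197 mod 8 = 5)
  pull out 2: (2/197) = -1  (since 197 mod 8 = 5)
  reciprocity: (15/197) -> +(197/15)
  reduce: (2/15)
  pull out 2: (2/15) = +1  (since 15 mod 8 = 7)
  (1/15) = 1
Product of signs = -1
(197/317) = -1

-1


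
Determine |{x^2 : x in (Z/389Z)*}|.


For prime p, the number of non-zero quadratic residues is (p-1)/2.
= (389-1)/2
= 194

194


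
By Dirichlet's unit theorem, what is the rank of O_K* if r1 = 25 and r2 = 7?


By Dirichlet's unit theorem:
rank = r1 + r2 - 1
= 25 + 7 - 1
= 31

31


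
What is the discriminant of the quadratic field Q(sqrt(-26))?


For K = Q(sqrt(d)) with d squarefree: disc(K) = d if d = 1 mod 4, and disc(K) = 4d if d = 2 or 3 mod 4.
Here d = -26, and d mod 4 = 2.
d = 2 mod 4, not 1 (O_K = Z[sqrt(d)]), so disc(K) = 4d = 4 * (-26) = -104

-104


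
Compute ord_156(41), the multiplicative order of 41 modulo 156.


We want ord_156(41), the smallest k >= 1 with 41^k = 1 mod 156.
n = 156 = 2^2 * 3 * 13, phi(156) = 48; the order divides phi(n).
Divisors of 48: 1, 2, 3, 4, 6, 8, 12, 16, 24, 48
Repeated squaring mod 156: 41^1 = 41, 41^2 = 121, 41^4 = 133, 41^8 = 61, 41^16 = 133, 41^32 = 61
Test divisors in increasing order:
  k=1: 41^1 = 41 mod 156
  k=2: 41^2 = 121 mod 156
  k=3: 41^3 = 121 * 41 = 125 mod 156
  k=4: 41^4 = 133 mod 156
  k=6: 41^6 = 133 * 121 = 25 mod 156
  k=8: 41^8 = 61 mod 156
  k=12: 41^12 = 61 * 133 = 1 mod 156  <- first divisor giving 1
Order = 12

12


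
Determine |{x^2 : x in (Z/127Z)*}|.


For prime p, the number of non-zero quadratic residues is (p-1)/2.
= (127-1)/2
= 63

63


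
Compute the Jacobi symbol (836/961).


Compute (836/961) via quadratic reciprocity:
  pull out 2: (2/961) = +1  (since 961 mod 8 = 1)
  pull out 2: (2/961) = +1  (since 961 mod 8 = 1)
  reciprocity: (209/961) -> +(961/209)
  reduce: (125/209)
  reciprocity: (125/209) -> +(209/125)
  reduce: (84/125)
  pull out 2: (2/125) = -1  (since 125 mod 8 = 5)
  pull out 2: (2/125) = -1  (since 125 mod 8 = 5)
  reciprocity: (21/125) -> +(125/21)
  reduce: (20/21)
  pull out 2: (2/21) = -1  (since 21 mod 8 = 5)
  pull out 2: (2/21) = -1  (since 21 mod 8 = 5)
  reciprocity: (5/21) -> +(21/5)
  reduce: (1/5)
  (1/5) = 1
Product of signs = 1

1


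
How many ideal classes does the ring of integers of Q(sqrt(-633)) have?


K = Q(sqrt(-633)). d mod 4 = 3, so D = disc(K) = 4d = -2532
h(K) equals the number of primitive reduced positive-definite forms (a, b, c) = a*x^2 + b*x*y + c*y^2 with b^2 - 4ac = D,
where reduced means |b| <= a <= c, with b >= 0 whenever |b| = a or a = c, and primitive means gcd(a, b, c) = 1.
Reduced forces 3a^2 <= |D| = 2532, so 1 <= a <= 29; b must have the parity of D, and c = (b^2 - D)/(4a) must be an integer >= a.
Enumerate a = 1..29, b in [-a, a]:
  a=1: (1, 0, 633)  [1]
  a=2: (2, 2, 317)  [1]
  a=3: (3, 0, 211)  [1]
  a=4..5: none
  a=6: (6, 6, 107)  [1]
  a=7: (7, -4, 91), (7, 4, 91)  [2]
  a=8..10: none
  a=11: (11, -8, 59), (11, 8, 59)  [2]
  a=12: none
  a=13: (13, -4, 49), (13, 4, 49)  [2]
  a=14: (14, -10, 47), (14, 10, 47)  [2]
  a=15..16: none
  a=17: (17, -16, 41), (17, 16, 41)  [2]
  a=18..20: none
  a=21: (21, -18, 34), (21, 18, 34)  [2]
  a=22: (22, -14, 31), (22, 14, 31)  [2]
  a=23..25: none
  a=26: (26, -22, 29), (26, 22, 29)  [2]
  a=27..29: none
Total reduced forms: 1 + 1 + 1 + 1 + 2 + 2 + 2 + 2 + 2 + 2 + 2 + 2 = 20
h = 20

20


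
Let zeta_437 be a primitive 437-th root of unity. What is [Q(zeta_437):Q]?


The degree equals Euler's totient phi(437).
437 = 19 * 23
phi(437) = 396

396


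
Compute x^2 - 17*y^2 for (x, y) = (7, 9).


x^2 - d*y^2
= 7^2 - 17*9^2
= 49 - 1377
= -1328

-1328


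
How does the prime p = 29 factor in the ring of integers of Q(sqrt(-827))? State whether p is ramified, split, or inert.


K = Q(sqrt(-827)). Since d mod 4 = 1, disc(K) = -827.
Check p | disc: -827 mod 29 = 14.
p does not divide disc. Compute Legendre symbol (d/p):
14^((29-1)/2) mod 29 = -1
(d/p) = -1, so p is inert: (p) stays prime with e=1, f=2, g=1.
Therefore p is inert.

inert


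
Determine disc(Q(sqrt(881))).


For K = Q(sqrt(d)) with d squarefree: disc(K) = d if d = 1 mod 4, and disc(K) = 4d if d = 2 or 3 mod 4.
Here d = 881, and d mod 4 = 1.
d = 1 mod 4 (O_K = Z[(1+sqrt(d))/2]), so disc(K) = d = 881

881


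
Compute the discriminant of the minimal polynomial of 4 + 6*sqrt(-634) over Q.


The element 4 + 6*sqrt(-634) has minimal polynomial:
x^2 - 8*x + 22840
Discriminant = (-8)^2 - 4*(22840)
= 64 - 91360
= -91296

-91296


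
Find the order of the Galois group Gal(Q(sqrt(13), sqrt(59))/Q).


The 2 square roots of distinct primes are multiplicatively independent over Q,
so [K:Q] = 2^2 and Gal(K/Q) is isomorphic to (Z/2Z)^2.
|Gal| = 2^2 = 4

4


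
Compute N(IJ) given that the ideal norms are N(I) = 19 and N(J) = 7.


N(IJ) = N(I) * N(J)
= 19 * 7
= 133

133


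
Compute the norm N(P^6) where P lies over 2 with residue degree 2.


N(P^a) = p^(a*f)
= 2^(6*2)
= 2^12
= 4096

4096


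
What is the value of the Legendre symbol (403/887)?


p = 887 is prime, so compute (403/887) with the reciprocity algorithm (Jacobi-symbol steps: pull out 2s via (2/n), flip via reciprocity, reduce):
  reciprocity: (403/887) -> -(887/403)
  reduce: (81/403)
  reciprocity: (81/403) -> +(403/81)
  reduce: (79/81)
  reciprocity: (79/81) -> +(81/79)
  reduce: (2/79)
  pull out 2: (2/79) = +1  (since 79 mod 8 = 7)
  (1/79) = 1
Product of signs = -1
(403/887) = -1

-1


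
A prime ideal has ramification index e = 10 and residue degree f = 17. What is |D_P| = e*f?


|D_P| = e * f
= 10 * 17
= 170

170


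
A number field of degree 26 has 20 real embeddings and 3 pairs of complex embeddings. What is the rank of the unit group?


By Dirichlet's unit theorem:
rank = r1 + r2 - 1
= 20 + 3 - 1
= 22

22


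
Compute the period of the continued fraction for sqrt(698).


Run the CF algorithm for sqrt(698).
a_0 = floor(sqrt(698)) = 26; set m_0=0, q_0=1.
Recurrence: m' = q*a - m,  q' = (d - m'^2)/q,  a' = floor((a_0 + m')/q').
  step 1: m=26, q=22, a=2
  step 2: m=18, q=17, a=2
  step 3: m=16, q=26, a=1
  step 4: m=10, q=23, a=1
  step 5: m=13, q=23, a=1
  step 6: m=10, q=26, a=1
  step 7: m=16, q=17, a=2
  step 8: m=18, q=22, a=2
  step 9: m=26, q=1, a=52
a_9 = 2*a_0 = 52, so the period closes here.
sqrt(698) = [26; 2, 2, 1, 1, 1, 1, 2, 2, 52]
Period length = 9

9


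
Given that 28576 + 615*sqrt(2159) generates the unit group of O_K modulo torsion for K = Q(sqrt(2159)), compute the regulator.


epsilon = 28576 + 615*sqrt(2159)
= 57152.0000
R = ln(57152.0000)
= 10.9535

10.9535


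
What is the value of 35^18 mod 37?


p = 37 is prime and the exponent is (p-1)/2 = 18, so by Euler's criterion 35^18 = (35/37) = +1 or -1 mod 37.
Compute by square-and-multiply:
  18 = 16 + 2 (binary 10010)
  Repeated squaring mod 37: 35^1 = 35, 35^2 = 4, 35^4 = 16, 35^8 = 34, 35^16 = 9
  35^18 = 35^16 * 35^2 = 9 * 4 mod 37
    9 * 4 = 36 = 36 mod 37
  35^18 = 36 mod 37
Result 36 = p - 1 = -1 mod 37: 35 is a quadratic non-residue mod 37. As a residue in [0, p-1] the value is 36.
35^18 mod 37 = 36

36


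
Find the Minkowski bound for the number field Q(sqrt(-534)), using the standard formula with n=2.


d = -534, d mod 4 = 2, so disc(K) = 4d = -2136; |disc(K)| = 2136
Imaginary quadratic field, so n = 2, s = r2 = 1, r1 = 0
M = (n!/n^n) * (4/pi)^s * sqrt(|disc(K)|) = (2!/2^2) * (4/pi)^1 * sqrt(2136)
= 0.5 * 1.273240 * 46.216880
= 29.4226

29.4226


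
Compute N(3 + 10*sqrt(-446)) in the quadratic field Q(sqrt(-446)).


N(a + b*sqrt(d)) = a^2 - d*b^2
= (3)^2 - (-446)*(10)^2
= 9 + 44600
= 44609

44609


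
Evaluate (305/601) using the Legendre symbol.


p = 601 is prime, so compute (305/601) with the reciprocity algorithm (Jacobi-symbol steps: pull out 2s via (2/n), flip via reciprocity, reduce):
  reciprocity: (305/601) -> +(601/305)
  reduce: (296/305)
  pull out 2: (2/305) = +1  (since 305 mod 8 = 1)
  pull out 2: (2/305) = +1  (since 305 mod 8 = 1)
  pull out 2: (2/305) = +1  (since 305 mod 8 = 1)
  reciprocity: (37/305) -> +(305/37)
  reduce: (9/37)
  reciprocity: (9/37) -> +(37/9)
  reduce: (1/9)
  (1/9) = 1
Product of signs = 1
(305/601) = 1

1


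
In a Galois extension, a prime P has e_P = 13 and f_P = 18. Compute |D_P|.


|D_P| = e * f
= 13 * 18
= 234

234


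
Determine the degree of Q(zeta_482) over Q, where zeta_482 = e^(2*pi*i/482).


The degree equals Euler's totient phi(482).
482 = 2 * 241
phi(482) = 240

240


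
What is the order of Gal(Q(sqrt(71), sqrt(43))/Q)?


The 2 square roots of distinct primes are multiplicatively independent over Q,
so [K:Q] = 2^2 and Gal(K/Q) is isomorphic to (Z/2Z)^2.
|Gal| = 2^2 = 4

4


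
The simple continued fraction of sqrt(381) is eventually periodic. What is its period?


Run the CF algorithm for sqrt(381).
a_0 = floor(sqrt(381)) = 19; set m_0=0, q_0=1.
Recurrence: m' = q*a - m,  q' = (d - m'^2)/q,  a' = floor((a_0 + m')/q').
  step 1: m=19, q=20, a=1
  step 2: m=1, q=19, a=1
  step 3: m=18, q=3, a=12
  step 4: m=18, q=19, a=1
  step 5: m=1, q=20, a=1
  step 6: m=19, q=1, a=38
a_6 = 2*a_0 = 38, so the period closes here.
sqrt(381) = [19; 1, 1, 12, 1, 1, 38]
Period length = 6

6


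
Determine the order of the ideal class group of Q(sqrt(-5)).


K = Q(sqrt(-5)). d mod 4 = 3, so D = disc(K) = 4d = -20
h(K) equals the number of primitive reduced positive-definite forms (a, b, c) = a*x^2 + b*x*y + c*y^2 with b^2 - 4ac = D,
where reduced means |b| <= a <= c, with b >= 0 whenever |b| = a or a = c, and primitive means gcd(a, b, c) = 1.
Reduced forces 3a^2 <= |D| = 20, so 1 <= a <= 2; b must have the parity of D, and c = (b^2 - D)/(4a) must be an integer >= a.
Enumerate a = 1..2, b in [-a, a]:
  a=1: (1, 0, 5)  [1]
  a=2: (2, 2, 3)  [1]
Total reduced forms: 1 + 1 = 2
h = 2

2


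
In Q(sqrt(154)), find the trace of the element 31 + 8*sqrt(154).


Tr(a + b*sqrt(d)) = (a + b*sqrt(d)) + (a - b*sqrt(d)) = 2a
= 2 * (31)
= 62

62


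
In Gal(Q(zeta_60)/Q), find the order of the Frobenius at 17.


The Frobenius at p in Gal(Q(zeta_n)/Q) = (Z/nZ)* is the class of p, so its order is ord_60(17), the smallest k >= 1 with 17^k = 1 mod 60.
n = 60 = 2^2 * 3 * 5, phi(60) = 16; the order divides phi(n).
Divisors of 16: 1, 2, 4, 8, 16
Repeated squaring mod 60: 17^1 = 17, 17^2 = 49, 17^4 = 1, 17^8 = 1, 17^16 = 1
Test divisors in increasing order:
  k=1: 17^1 = 17 mod 60
  k=2: 17^2 = 49 mod 60
  k=4: 17^4 = 1 mod 60  <- first divisor giving 1
Order = 4

4


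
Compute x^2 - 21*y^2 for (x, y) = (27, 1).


x^2 - d*y^2
= 27^2 - 21*1^2
= 729 - 21
= 708

708


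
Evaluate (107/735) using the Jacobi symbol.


Compute (107/735) via quadratic reciprocity:
  reciprocity: (107/735) -> -(735/107)
  reduce: (93/107)
  reciprocity: (93/107) -> +(107/93)
  reduce: (14/93)
  pull out 2: (2/93) = -1  (since 93 mod 8 = 5)
  reciprocity: (7/93) -> +(93/7)
  reduce: (2/7)
  pull out 2: (2/7) = +1  (since 7 mod 8 = 7)
  (1/7) = 1
Product of signs = 1

1


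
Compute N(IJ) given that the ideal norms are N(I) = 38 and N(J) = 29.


N(IJ) = N(I) * N(J)
= 38 * 29
= 1102

1102


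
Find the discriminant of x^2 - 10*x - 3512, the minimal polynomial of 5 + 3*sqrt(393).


The element 5 + 3*sqrt(393) has minimal polynomial:
x^2 - 10*x - 3512
Discriminant = (-10)^2 - 4*(-3512)
= 100 + 14048
= 14148

14148


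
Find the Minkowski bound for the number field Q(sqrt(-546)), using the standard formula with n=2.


d = -546, d mod 4 = 2, so disc(K) = 4d = -2184; |disc(K)| = 2184
Imaginary quadratic field, so n = 2, s = r2 = 1, r1 = 0
M = (n!/n^n) * (4/pi)^s * sqrt(|disc(K)|) = (2!/2^2) * (4/pi)^1 * sqrt(2184)
= 0.5 * 1.273240 * 46.733286
= 29.7513

29.7513


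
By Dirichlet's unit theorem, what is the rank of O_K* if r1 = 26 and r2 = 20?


By Dirichlet's unit theorem:
rank = r1 + r2 - 1
= 26 + 20 - 1
= 45

45


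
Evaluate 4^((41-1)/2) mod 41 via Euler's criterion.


p = 41 is prime and the exponent is (p-1)/2 = 20, so by Euler's criterion 4^20 = (4/41) = +1 or -1 mod 41.
Compute by square-and-multiply:
  20 = 16 + 4 (binary 10100)
  Repeated squaring mod 41: 4^1 = 4, 4^2 = 16, 4^4 = 10, 4^8 = 18, 4^16 = 37
  4^20 = 4^16 * 4^4 = 37 * 10 mod 41
    37 * 10 = 370 = 1 mod 41
  4^20 = 1 mod 41
Result 1: 4 is a quadratic residue mod 41.
4^20 mod 41 = 1

1


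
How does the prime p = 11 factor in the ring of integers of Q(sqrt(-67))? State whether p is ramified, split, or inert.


K = Q(sqrt(-67)). Since d mod 4 = 1, disc(K) = -67.
Check p | disc: -67 mod 11 = 10.
p does not divide disc. Compute Legendre symbol (d/p):
10^((11-1)/2) mod 11 = -1
(d/p) = -1, so p is inert: (p) stays prime with e=1, f=2, g=1.
Therefore p is inert.

inert


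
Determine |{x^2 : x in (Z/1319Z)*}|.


For prime p, the number of non-zero quadratic residues is (p-1)/2.
= (1319-1)/2
= 659

659


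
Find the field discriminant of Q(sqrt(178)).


For K = Q(sqrt(d)) with d squarefree: disc(K) = d if d = 1 mod 4, and disc(K) = 4d if d = 2 or 3 mod 4.
Here d = 178, and d mod 4 = 2.
d = 2 mod 4, not 1 (O_K = Z[sqrt(d)]), so disc(K) = 4d = 4 * (178) = 712

712


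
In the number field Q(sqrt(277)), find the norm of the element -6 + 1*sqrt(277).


N(a + b*sqrt(d)) = a^2 - d*b^2
= (-6)^2 - (277)*(1)^2
= 36 - 277
= -241

-241


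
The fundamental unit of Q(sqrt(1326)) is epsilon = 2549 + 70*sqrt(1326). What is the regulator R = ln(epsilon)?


epsilon = 2549 + 70*sqrt(1326)
= 5097.9998
R = ln(5097.9998)
= 8.5366

8.5366


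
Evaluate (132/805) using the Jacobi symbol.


Compute (132/805) via quadratic reciprocity:
  pull out 2: (2/805) = -1  (since 805 mod 8 = 5)
  pull out 2: (2/805) = -1  (since 805 mod 8 = 5)
  reciprocity: (33/805) -> +(805/33)
  reduce: (13/33)
  reciprocity: (13/33) -> +(33/13)
  reduce: (7/13)
  reciprocity: (7/13) -> +(13/7)
  reduce: (6/7)
  pull out 2: (2/7) = +1  (since 7 mod 8 = 7)
  reciprocity: (3/7) -> -(7/3)
  reduce: (1/3)
  (1/3) = 1
Product of signs = -1

-1


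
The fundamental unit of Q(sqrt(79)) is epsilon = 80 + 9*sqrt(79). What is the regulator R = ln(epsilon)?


epsilon = 80 + 9*sqrt(79)
= 159.9937
R = ln(159.9937)
= 5.0751

5.0751


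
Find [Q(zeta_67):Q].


The degree equals Euler's totient phi(67).
67 = 67
phi(67) = 66

66


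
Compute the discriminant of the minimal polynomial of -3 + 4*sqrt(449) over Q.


The element -3 + 4*sqrt(449) has minimal polynomial:
x^2 + 6*x - 7175
Discriminant = (6)^2 - 4*(-7175)
= 36 + 28700
= 28736

28736


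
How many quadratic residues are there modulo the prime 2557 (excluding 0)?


For prime p, the number of non-zero quadratic residues is (p-1)/2.
= (2557-1)/2
= 1278

1278


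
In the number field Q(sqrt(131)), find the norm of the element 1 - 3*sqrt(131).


N(a + b*sqrt(d)) = a^2 - d*b^2
= (1)^2 - (131)*(-3)^2
= 1 - 1179
= -1178

-1178


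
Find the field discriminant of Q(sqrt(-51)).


For K = Q(sqrt(d)) with d squarefree: disc(K) = d if d = 1 mod 4, and disc(K) = 4d if d = 2 or 3 mod 4.
Here d = -51, and d mod 4 = 1.
d = 1 mod 4 (O_K = Z[(1+sqrt(d))/2]), so disc(K) = d = -51

-51


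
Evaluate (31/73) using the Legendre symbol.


p = 73 is prime, so compute (31/73) with the reciprocity algorithm (Jacobi-symbol steps: pull out 2s via (2/n), flip via reciprocity, reduce):
  reciprocity: (31/73) -> +(73/31)
  reduce: (11/31)
  reciprocity: (11/31) -> -(31/11)
  reduce: (9/11)
  reciprocity: (9/11) -> +(11/9)
  reduce: (2/9)
  pull out 2: (2/9) = +1  (since 9 mod 8 = 1)
  (1/9) = 1
Product of signs = -1
(31/73) = -1

-1


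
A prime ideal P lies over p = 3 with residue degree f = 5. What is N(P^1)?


N(P^a) = p^(a*f)
= 3^(1*5)
= 3^5
= 243

243


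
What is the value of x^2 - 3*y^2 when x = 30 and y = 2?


x^2 - d*y^2
= 30^2 - 3*2^2
= 900 - 12
= 888

888


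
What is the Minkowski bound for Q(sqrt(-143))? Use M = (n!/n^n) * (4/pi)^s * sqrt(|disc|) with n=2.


d = -143, d mod 4 = 1, so disc(K) = d = -143; |disc(K)| = 143
Imaginary quadratic field, so n = 2, s = r2 = 1, r1 = 0
M = (n!/n^n) * (4/pi)^s * sqrt(|disc(K)|) = (2!/2^2) * (4/pi)^1 * sqrt(143)
= 0.5 * 1.273240 * 11.958261
= 7.6129

7.6129


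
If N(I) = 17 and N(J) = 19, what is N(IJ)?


N(IJ) = N(I) * N(J)
= 17 * 19
= 323

323


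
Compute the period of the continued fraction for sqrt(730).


Run the CF algorithm for sqrt(730).
a_0 = floor(sqrt(730)) = 27; set m_0=0, q_0=1.
Recurrence: m' = q*a - m,  q' = (d - m'^2)/q,  a' = floor((a_0 + m')/q').
  step 1: m=27, q=1, a=54
a_1 = 2*a_0 = 54, so the period closes here.
sqrt(730) = [27; 54]
Period length = 1

1


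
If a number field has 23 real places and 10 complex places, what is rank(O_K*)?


By Dirichlet's unit theorem:
rank = r1 + r2 - 1
= 23 + 10 - 1
= 32

32


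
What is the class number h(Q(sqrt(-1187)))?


K = Q(sqrt(-1187)). d mod 4 = 1, so D = disc(K) = d = -1187
h(K) equals the number of primitive reduced positive-definite forms (a, b, c) = a*x^2 + b*x*y + c*y^2 with b^2 - 4ac = D,
where reduced means |b| <= a <= c, with b >= 0 whenever |b| = a or a = c, and primitive means gcd(a, b, c) = 1.
Reduced forces 3a^2 <= |D| = 1187, so 1 <= a <= 19; b must have the parity of D, and c = (b^2 - D)/(4a) must be an integer >= a.
Enumerate a = 1..19, b in [-a, a]:
  a=1: (1, 1, 297)  [1]
  a=2: none
  a=3: (3, -1, 99), (3, 1, 99)  [2]
  a=4..8: none
  a=9: (9, -1, 33), (9, 1, 33)  [2]
  a=10: none
  a=11: (11, -1, 27), (11, 1, 27)  [2]
  a=12: none
  a=13: (13, -3, 23), (13, 3, 23)  [2]
  a=14..19: none
Total reduced forms: 1 + 2 + 2 + 2 + 2 = 9
h = 9

9


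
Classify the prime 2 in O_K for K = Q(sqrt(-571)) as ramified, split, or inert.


K = Q(sqrt(-571)). Since d mod 4 = 1, disc(K) = -571.
Check p | disc: -571 mod 2 = 1.
p=2 does not divide disc (d is 1 mod 4). 2 splits iff d = 1 mod 8.
d mod 8 = 5, so (d/2) = -1.
(d/p) = -1, so p is inert: (p) stays prime with e=1, f=2, g=1.
Therefore p is inert.

inert


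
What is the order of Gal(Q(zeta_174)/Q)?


|Gal(Q(zeta_174)/Q)| = phi(174)
= 56

56


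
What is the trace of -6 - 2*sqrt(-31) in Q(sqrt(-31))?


Tr(a + b*sqrt(d)) = (a + b*sqrt(d)) + (a - b*sqrt(d)) = 2a
= 2 * (-6)
= -12

-12


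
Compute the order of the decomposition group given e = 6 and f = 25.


|D_P| = e * f
= 6 * 25
= 150

150


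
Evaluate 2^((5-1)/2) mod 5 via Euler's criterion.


p = 5 is prime and the exponent is (p-1)/2 = 2, so by Euler's criterion 2^2 = (2/5) = +1 or -1 mod 5.
Compute by square-and-multiply:
  2 = 2 (binary 10)
  Repeated squaring mod 5: 2^1 = 2, 2^2 = 4
  2^2 = 4 mod 5
Result 4 = p - 1 = -1 mod 5: 2 is a quadratic non-residue mod 5. As a residue in [0, p-1] the value is 4.
2^2 mod 5 = 4

4


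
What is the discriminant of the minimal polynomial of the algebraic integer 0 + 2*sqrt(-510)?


The element 0 + 2*sqrt(-510) has minimal polynomial:
x^2 + 0*x + 2040
Discriminant = (0)^2 - 4*(2040)
= 0 - 8160
= -8160

-8160


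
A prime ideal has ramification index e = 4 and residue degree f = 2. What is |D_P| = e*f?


|D_P| = e * f
= 4 * 2
= 8

8


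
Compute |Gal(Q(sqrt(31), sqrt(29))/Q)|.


The 2 square roots of distinct primes are multiplicatively independent over Q,
so [K:Q] = 2^2 and Gal(K/Q) is isomorphic to (Z/2Z)^2.
|Gal| = 2^2 = 4

4


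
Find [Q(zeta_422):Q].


The degree equals Euler's totient phi(422).
422 = 2 * 211
phi(422) = 210

210


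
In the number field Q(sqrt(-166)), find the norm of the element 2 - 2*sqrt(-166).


N(a + b*sqrt(d)) = a^2 - d*b^2
= (2)^2 - (-166)*(-2)^2
= 4 + 664
= 668

668


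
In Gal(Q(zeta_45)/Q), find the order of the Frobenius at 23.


The Frobenius at p in Gal(Q(zeta_n)/Q) = (Z/nZ)* is the class of p, so its order is ord_45(23), the smallest k >= 1 with 23^k = 1 mod 45.
n = 45 = 3^2 * 5, phi(45) = 24; the order divides phi(n).
Divisors of 24: 1, 2, 3, 4, 6, 8, 12, 24
Repeated squaring mod 45: 23^1 = 23, 23^2 = 34, 23^4 = 31, 23^8 = 16, 23^16 = 31
Test divisors in increasing order:
  k=1: 23^1 = 23 mod 45
  k=2: 23^2 = 34 mod 45
  k=3: 23^3 = 34 * 23 = 17 mod 45
  k=4: 23^4 = 31 mod 45
  k=6: 23^6 = 31 * 34 = 19 mod 45
  k=8: 23^8 = 16 mod 45
  k=12: 23^12 = 16 * 31 = 1 mod 45  <- first divisor giving 1
Order = 12

12


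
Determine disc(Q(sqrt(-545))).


For K = Q(sqrt(d)) with d squarefree: disc(K) = d if d = 1 mod 4, and disc(K) = 4d if d = 2 or 3 mod 4.
Here d = -545, and d mod 4 = 3.
d = 3 mod 4, not 1 (O_K = Z[sqrt(d)]), so disc(K) = 4d = 4 * (-545) = -2180

-2180


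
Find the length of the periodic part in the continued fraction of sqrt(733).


Run the CF algorithm for sqrt(733).
a_0 = floor(sqrt(733)) = 27; set m_0=0, q_0=1.
Recurrence: m' = q*a - m,  q' = (d - m'^2)/q,  a' = floor((a_0 + m')/q').
  step 1: m=27, q=4, a=13
  step 2: m=25, q=27, a=1
  step 3: m=2, q=27, a=1
  step 4: m=25, q=4, a=13
  step 5: m=27, q=1, a=54
a_5 = 2*a_0 = 54, so the period closes here.
sqrt(733) = [27; 13, 1, 1, 13, 54]
Period length = 5

5


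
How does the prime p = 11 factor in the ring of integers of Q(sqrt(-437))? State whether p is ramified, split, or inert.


K = Q(sqrt(-437)). Since d mod 4 = 3, disc(K) = -1748.
Check p | disc: -1748 mod 11 = 1.
p does not divide disc. Compute Legendre symbol (d/p):
3^((11-1)/2) mod 11 = 1
(d/p) = 1, so p splits: (p) = P*P' with e=1, f=1, g=2.
Therefore p is split.

split


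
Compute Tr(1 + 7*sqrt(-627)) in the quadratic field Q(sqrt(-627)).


Tr(a + b*sqrt(d)) = (a + b*sqrt(d)) + (a - b*sqrt(d)) = 2a
= 2 * (1)
= 2

2


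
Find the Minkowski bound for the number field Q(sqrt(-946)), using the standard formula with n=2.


d = -946, d mod 4 = 2, so disc(K) = 4d = -3784; |disc(K)| = 3784
Imaginary quadratic field, so n = 2, s = r2 = 1, r1 = 0
M = (n!/n^n) * (4/pi)^s * sqrt(|disc(K)|) = (2!/2^2) * (4/pi)^1 * sqrt(3784)
= 0.5 * 1.273240 * 61.514226
= 39.1612

39.1612


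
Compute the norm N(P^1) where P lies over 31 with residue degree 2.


N(P^a) = p^(a*f)
= 31^(1*2)
= 31^2
= 961

961


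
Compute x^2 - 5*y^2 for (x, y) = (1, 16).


x^2 - d*y^2
= 1^2 - 5*16^2
= 1 - 1280
= -1279

-1279


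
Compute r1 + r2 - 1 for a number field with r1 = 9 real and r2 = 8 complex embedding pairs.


By Dirichlet's unit theorem:
rank = r1 + r2 - 1
= 9 + 8 - 1
= 16

16


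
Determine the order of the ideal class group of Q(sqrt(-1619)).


K = Q(sqrt(-1619)). d mod 4 = 1, so D = disc(K) = d = -1619
h(K) equals the number of primitive reduced positive-definite forms (a, b, c) = a*x^2 + b*x*y + c*y^2 with b^2 - 4ac = D,
where reduced means |b| <= a <= c, with b >= 0 whenever |b| = a or a = c, and primitive means gcd(a, b, c) = 1.
Reduced forces 3a^2 <= |D| = 1619, so 1 <= a <= 23; b must have the parity of D, and c = (b^2 - D)/(4a) must be an integer >= a.
Enumerate a = 1..23, b in [-a, a]:
  a=1: (1, 1, 405)  [1]
  a=2: none
  a=3: (3, -1, 135), (3, 1, 135)  [2]
  a=4: none
  a=5: (5, -1, 81), (5, 1, 81)  [2]
  a=6..8: none
  a=9: (9, -1, 45), (9, 1, 45)  [2]
  a=10: none
  a=11: (11, -3, 37), (11, 3, 37)  [2]
  a=12..14: none
  a=15: (15, -11, 29), (15, -1, 27), (15, 1, 27), (15, 11, 29)  [4]
  a=16: none
  a=17: (17, -9, 25), (17, 9, 25)  [2]
  a=18..23: none
Total reduced forms: 1 + 2 + 2 + 2 + 2 + 4 + 2 = 15
h = 15

15


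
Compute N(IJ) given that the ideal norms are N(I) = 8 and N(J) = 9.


N(IJ) = N(I) * N(J)
= 8 * 9
= 72

72


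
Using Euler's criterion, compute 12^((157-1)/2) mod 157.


p = 157 is prime and the exponent is (p-1)/2 = 78, so by Euler's criterion 12^78 = (12/157) = +1 or -1 mod 157.
Compute by square-and-multiply:
  78 = 64 + 8 + 4 + 2 (binary 1001110)
  Repeated squaring mod 157: 12^1 = 12, 12^2 = 144, 12^4 = 12, 12^8 = 144, 12^16 = 12, 12^32 = 144, 12^64 = 12
  12^78 = 12^64 * 12^8 * 12^4 * 12^2 = 12 * 144 * 12 * 144 mod 157
    12 * 144 = 1728 = 1 mod 157
    1 * 12 = 12 = 12 mod 157
    12 * 144 = 1728 = 1 mod 157
  12^78 = 1 mod 157
Result 1: 12 is a quadratic residue mod 157.
12^78 mod 157 = 1

1


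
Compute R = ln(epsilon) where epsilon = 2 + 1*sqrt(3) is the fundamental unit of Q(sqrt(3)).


epsilon = 2 + 1*sqrt(3)
= 3.7321
R = ln(3.7321)
= 1.3170

1.3170


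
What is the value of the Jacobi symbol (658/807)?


Compute (658/807) via quadratic reciprocity:
  pull out 2: (2/807) = +1  (since 807 mod 8 = 7)
  reciprocity: (329/807) -> +(807/329)
  reduce: (149/329)
  reciprocity: (149/329) -> +(329/149)
  reduce: (31/149)
  reciprocity: (31/149) -> +(149/31)
  reduce: (25/31)
  reciprocity: (25/31) -> +(31/25)
  reduce: (6/25)
  pull out 2: (2/25) = +1  (since 25 mod 8 = 1)
  reciprocity: (3/25) -> +(25/3)
  reduce: (1/3)
  (1/3) = 1
Product of signs = 1

1


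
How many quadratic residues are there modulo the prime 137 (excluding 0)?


For prime p, the number of non-zero quadratic residues is (p-1)/2.
= (137-1)/2
= 68

68


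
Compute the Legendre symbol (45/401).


p = 401 is prime, so compute (45/401) with the reciprocity algorithm (Jacobi-symbol steps: pull out 2s via (2/n), flip via reciprocity, reduce):
  reciprocity: (45/401) -> +(401/45)
  reduce: (41/45)
  reciprocity: (41/45) -> +(45/41)
  reduce: (4/41)
  pull out 2: (2/41) = +1  (since 41 mod 8 = 1)
  pull out 2: (2/41) = +1  (since 41 mod 8 = 1)
  (1/41) = 1
Product of signs = 1
(45/401) = 1

1


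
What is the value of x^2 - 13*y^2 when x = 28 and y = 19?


x^2 - d*y^2
= 28^2 - 13*19^2
= 784 - 4693
= -3909

-3909


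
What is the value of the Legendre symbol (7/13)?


p = 13 is prime, so compute (7/13) with the reciprocity algorithm (Jacobi-symbol steps: pull out 2s via (2/n), flip via reciprocity, reduce):
  reciprocity: (7/13) -> +(13/7)
  reduce: (6/7)
  pull out 2: (2/7) = +1  (since 7 mod 8 = 7)
  reciprocity: (3/7) -> -(7/3)
  reduce: (1/3)
  (1/3) = 1
Product of signs = -1
(7/13) = -1

-1


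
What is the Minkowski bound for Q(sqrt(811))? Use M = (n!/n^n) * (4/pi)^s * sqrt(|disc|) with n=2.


d = 811, d mod 4 = 3, so disc(K) = 4d = 3244; |disc(K)| = 3244
Real quadratic field, so n = 2, s = r2 = 0, r1 = 2
M = (n!/n^n) * (4/pi)^s * sqrt(|disc(K)|) = (2!/2^2) * (4/pi)^0 * sqrt(3244)
= 0.5 * 1.000000 * 56.956123
= 28.4781

28.4781


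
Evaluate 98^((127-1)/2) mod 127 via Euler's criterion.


p = 127 is prime and the exponent is (p-1)/2 = 63, so by Euler's criterion 98^63 = (98/127) = +1 or -1 mod 127.
Compute by square-and-multiply:
  63 = 32 + 16 + 8 + 4 + 2 + 1 (binary 111111)
  Repeated squaring mod 127: 98^1 = 98, 98^2 = 79, 98^4 = 18, 98^8 = 70, 98^16 = 74, 98^32 = 15
  98^63 = 98^32 * 98^16 * 98^8 * 98^4 * 98^2 * 98^1 = 15 * 74 * 70 * 18 * 79 * 98 mod 127
    15 * 74 = 1110 = 94 mod 127
    94 * 70 = 6580 = 103 mod 127
    103 * 18 = 1854 = 76 mod 127
    76 * 79 = 6004 = 35 mod 127
    35 * 98 = 3430 = 1 mod 127
  98^63 = 1 mod 127
Result 1: 98 is a quadratic residue mod 127.
98^63 mod 127 = 1

1


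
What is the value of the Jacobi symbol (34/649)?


Compute (34/649) via quadratic reciprocity:
  pull out 2: (2/649) = +1  (since 649 mod 8 = 1)
  reciprocity: (17/649) -> +(649/17)
  reduce: (3/17)
  reciprocity: (3/17) -> +(17/3)
  reduce: (2/3)
  pull out 2: (2/3) = -1  (since 3 mod 8 = 3)
  (1/3) = 1
Product of signs = -1

-1


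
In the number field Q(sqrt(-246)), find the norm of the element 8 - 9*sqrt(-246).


N(a + b*sqrt(d)) = a^2 - d*b^2
= (8)^2 - (-246)*(-9)^2
= 64 + 19926
= 19990

19990


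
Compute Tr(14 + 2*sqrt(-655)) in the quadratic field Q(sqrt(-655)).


Tr(a + b*sqrt(d)) = (a + b*sqrt(d)) + (a - b*sqrt(d)) = 2a
= 2 * (14)
= 28

28


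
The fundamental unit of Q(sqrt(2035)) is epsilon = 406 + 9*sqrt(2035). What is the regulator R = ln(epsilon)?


epsilon = 406 + 9*sqrt(2035)
= 811.9988
R = ln(811.9988)
= 6.6995

6.6995


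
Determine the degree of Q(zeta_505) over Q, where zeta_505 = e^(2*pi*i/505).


The degree equals Euler's totient phi(505).
505 = 5 * 101
phi(505) = 400

400


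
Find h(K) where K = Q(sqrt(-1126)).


K = Q(sqrt(-1126)). d mod 4 = 2, so D = disc(K) = 4d = -4504
h(K) equals the number of primitive reduced positive-definite forms (a, b, c) = a*x^2 + b*x*y + c*y^2 with b^2 - 4ac = D,
where reduced means |b| <= a <= c, with b >= 0 whenever |b| = a or a = c, and primitive means gcd(a, b, c) = 1.
Reduced forces 3a^2 <= |D| = 4504, so 1 <= a <= 38; b must have the parity of D, and c = (b^2 - D)/(4a) must be an integer >= a.
Enumerate a = 1..38, b in [-a, a]:
  a=1: (1, 0, 1126)  [1]
  a=2: (2, 0, 563)  [1]
  a=3..4: none
  a=5: (5, -4, 226), (5, 4, 226)  [2]
  a=6: none
  a=7: (7, -2, 161), (7, 2, 161)  [2]
  a=8..9: none
  a=10: (10, -4, 113), (10, 4, 113)  [2]
  a=11..13: none
  a=14: (14, -12, 83), (14, 12, 83)  [2]
  a=15..16: none
  a=17: (17, -16, 70), (17, 16, 70)  [2]
  a=18..22: none
  a=23: (23, -2, 49), (23, 2, 49)  [2]
  a=24: none
  a=25: (25, -14, 47), (25, 14, 47)  [2]
  a=26..28: none
  a=29: (29, -22, 43), (29, 22, 43)  [2]
  a=30..33: none
  a=34: (34, -16, 35), (34, 16, 35)  [2]
  a=35: (35, -26, 37), (35, 26, 37)  [2]
  a=36..38: none
Total reduced forms: 1 + 1 + 2 + 2 + 2 + 2 + 2 + 2 + 2 + 2 + 2 + 2 = 22
h = 22

22


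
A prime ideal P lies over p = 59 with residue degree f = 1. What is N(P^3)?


N(P^a) = p^(a*f)
= 59^(3*1)
= 59^3
= 205379

205379


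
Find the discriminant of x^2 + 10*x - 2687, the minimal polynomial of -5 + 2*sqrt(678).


The element -5 + 2*sqrt(678) has minimal polynomial:
x^2 + 10*x - 2687
Discriminant = (10)^2 - 4*(-2687)
= 100 + 10748
= 10848

10848


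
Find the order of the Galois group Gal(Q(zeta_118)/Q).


|Gal(Q(zeta_118)/Q)| = phi(118)
= 58

58


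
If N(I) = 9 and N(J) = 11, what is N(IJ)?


N(IJ) = N(I) * N(J)
= 9 * 11
= 99

99


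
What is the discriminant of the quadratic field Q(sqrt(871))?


For K = Q(sqrt(d)) with d squarefree: disc(K) = d if d = 1 mod 4, and disc(K) = 4d if d = 2 or 3 mod 4.
Here d = 871, and d mod 4 = 3.
d = 3 mod 4, not 1 (O_K = Z[sqrt(d)]), so disc(K) = 4d = 4 * (871) = 3484

3484


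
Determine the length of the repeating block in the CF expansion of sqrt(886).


Run the CF algorithm for sqrt(886).
a_0 = floor(sqrt(886)) = 29; set m_0=0, q_0=1.
Recurrence: m' = q*a - m,  q' = (d - m'^2)/q,  a' = floor((a_0 + m')/q').
  step 1: m=29, q=45, a=1
  step 2: m=16, q=14, a=3
  step 3: m=26, q=15, a=3
  step 4: m=19, q=35, a=1
  step 5: m=16, q=18, a=2
  step 6: m=20, q=27, a=1
  step 7: m=7, q=31, a=1
  step 8: m=24, q=10, a=5
  step 9: m=26, q=21, a=2
  step 10: m=16, q=30, a=1
  step 11: m=14, q=23, a=1
  step 12: m=9, q=35, a=1
  step 13: m=26, q=6, a=9
  step 14: m=28, q=17, a=3
  step 15: m=23, q=21, a=2
  step 16: m=19, q=25, a=1
  step 17: m=6, q=34, a=1
  step 18: m=28, q=3, a=19
  step 19: m=29, q=15, a=3
  step 20: m=16, q=42, a=1
  step 21: m=26, q=5, a=11
  step 22: m=29, q=9, a=6
  step 23: m=25, q=29, a=1
  step 24: m=4, q=30, a=1
  step 25: m=26, q=7, a=7
  step 26: m=23, q=51, a=1
  step 27: m=28, q=2, a=28
  step 28: m=28, q=51, a=1
  step 29: m=23, q=7, a=7
  step 30: m=26, q=30, a=1
  step 31: m=4, q=29, a=1
  step 32: m=25, q=9, a=6
  step 33: m=29, q=5, a=11
  step 34: m=26, q=42, a=1
  step 35: m=16, q=15, a=3
  step 36: m=29, q=3, a=19
  step 37: m=28, q=34, a=1
  step 38: m=6, q=25, a=1
  step 39: m=19, q=21, a=2
  step 40: m=23, q=17, a=3
  step 41: m=28, q=6, a=9
  step 42: m=26, q=35, a=1
  step 43: m=9, q=23, a=1
  step 44: m=14, q=30, a=1
  step 45: m=16, q=21, a=2
  step 46: m=26, q=10, a=5
  step 47: m=24, q=31, a=1
  step 48: m=7, q=27, a=1
  step 49: m=20, q=18, a=2
  step 50: m=16, q=35, a=1
  step 51: m=19, q=15, a=3
  step 52: m=26, q=14, a=3
  step 53: m=16, q=45, a=1
  step 54: m=29, q=1, a=58
a_54 = 2*a_0 = 58, so the period closes here.
sqrt(886) = [29; 1, 3, 3, 1, 2, 1, 1, 5, 2, 1, 1, 1, 9, 3, 2, 1, 1, 19, 3, 1, 11, 6, 1, 1, 7, 1, 28, 1, 7, 1, 1, 6, 11, 1, 3, 19, 1, 1, 2, 3, 9, 1, 1, 1, 2, 5, 1, 1, 2, 1, 3, 3, 1, 58]
Period length = 54

54


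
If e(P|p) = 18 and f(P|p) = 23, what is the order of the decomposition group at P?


|D_P| = e * f
= 18 * 23
= 414

414


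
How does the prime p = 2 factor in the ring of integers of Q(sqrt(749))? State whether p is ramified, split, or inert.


K = Q(sqrt(749)). Since d mod 4 = 1, disc(K) = 749.
Check p | disc: 749 mod 2 = 1.
p=2 does not divide disc (d is 1 mod 4). 2 splits iff d = 1 mod 8.
d mod 8 = 5, so (d/2) = -1.
(d/p) = -1, so p is inert: (p) stays prime with e=1, f=2, g=1.
Therefore p is inert.

inert


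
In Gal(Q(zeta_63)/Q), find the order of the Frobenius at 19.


The Frobenius at p in Gal(Q(zeta_n)/Q) = (Z/nZ)* is the class of p, so its order is ord_63(19), the smallest k >= 1 with 19^k = 1 mod 63.
n = 63 = 3^2 * 7, phi(63) = 36; the order divides phi(n).
Divisors of 36: 1, 2, 3, 4, 6, 9, 12, 18, 36
Repeated squaring mod 63: 19^1 = 19, 19^2 = 46, 19^4 = 37, 19^8 = 46, 19^16 = 37, 19^32 = 46
Test divisors in increasing order:
  k=1: 19^1 = 19 mod 63
  k=2: 19^2 = 46 mod 63
  k=3: 19^3 = 46 * 19 = 55 mod 63
  k=4: 19^4 = 37 mod 63
  k=6: 19^6 = 37 * 46 = 1 mod 63  <- first divisor giving 1
Order = 6

6


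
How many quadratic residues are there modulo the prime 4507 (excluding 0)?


For prime p, the number of non-zero quadratic residues is (p-1)/2.
= (4507-1)/2
= 2253

2253


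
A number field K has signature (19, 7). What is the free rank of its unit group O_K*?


By Dirichlet's unit theorem:
rank = r1 + r2 - 1
= 19 + 7 - 1
= 25

25


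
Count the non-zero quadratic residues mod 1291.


For prime p, the number of non-zero quadratic residues is (p-1)/2.
= (1291-1)/2
= 645

645


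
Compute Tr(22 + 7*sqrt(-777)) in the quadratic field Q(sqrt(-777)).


Tr(a + b*sqrt(d)) = (a + b*sqrt(d)) + (a - b*sqrt(d)) = 2a
= 2 * (22)
= 44

44


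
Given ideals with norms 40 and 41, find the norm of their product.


N(IJ) = N(I) * N(J)
= 40 * 41
= 1640

1640


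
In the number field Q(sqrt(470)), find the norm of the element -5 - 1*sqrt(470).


N(a + b*sqrt(d)) = a^2 - d*b^2
= (-5)^2 - (470)*(-1)^2
= 25 - 470
= -445

-445


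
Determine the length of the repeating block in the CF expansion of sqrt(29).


Run the CF algorithm for sqrt(29).
a_0 = floor(sqrt(29)) = 5; set m_0=0, q_0=1.
Recurrence: m' = q*a - m,  q' = (d - m'^2)/q,  a' = floor((a_0 + m')/q').
  step 1: m=5, q=4, a=2
  step 2: m=3, q=5, a=1
  step 3: m=2, q=5, a=1
  step 4: m=3, q=4, a=2
  step 5: m=5, q=1, a=10
a_5 = 2*a_0 = 10, so the period closes here.
sqrt(29) = [5; 2, 1, 1, 2, 10]
Period length = 5

5


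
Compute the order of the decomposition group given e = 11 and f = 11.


|D_P| = e * f
= 11 * 11
= 121

121


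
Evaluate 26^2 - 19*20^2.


x^2 - d*y^2
= 26^2 - 19*20^2
= 676 - 7600
= -6924

-6924


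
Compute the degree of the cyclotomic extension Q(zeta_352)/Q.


The degree equals Euler's totient phi(352).
352 = 2^5 * 11
phi(352) = 160

160


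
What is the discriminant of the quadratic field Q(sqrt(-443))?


For K = Q(sqrt(d)) with d squarefree: disc(K) = d if d = 1 mod 4, and disc(K) = 4d if d = 2 or 3 mod 4.
Here d = -443, and d mod 4 = 1.
d = 1 mod 4 (O_K = Z[(1+sqrt(d))/2]), so disc(K) = d = -443

-443


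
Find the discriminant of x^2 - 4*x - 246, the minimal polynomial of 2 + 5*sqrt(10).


The element 2 + 5*sqrt(10) has minimal polynomial:
x^2 - 4*x - 246
Discriminant = (-4)^2 - 4*(-246)
= 16 + 984
= 1000

1000


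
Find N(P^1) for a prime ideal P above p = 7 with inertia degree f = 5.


N(P^a) = p^(a*f)
= 7^(1*5)
= 7^5
= 16807

16807
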